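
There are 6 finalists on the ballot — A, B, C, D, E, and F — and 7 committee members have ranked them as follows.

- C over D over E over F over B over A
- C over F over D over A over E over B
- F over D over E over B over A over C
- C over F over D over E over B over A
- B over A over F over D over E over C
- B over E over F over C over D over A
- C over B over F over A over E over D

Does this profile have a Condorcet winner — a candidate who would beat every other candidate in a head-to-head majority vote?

Head-to-head results (7 voters total):
A vs B: B wins 6–1.
A vs C: C wins 5–2.
A vs D: D wins 5–2.
A vs E: E wins 4–3.
A vs F: F wins 6–1.
B vs C: C wins 4–3.
B vs D: D wins 4–3.
B vs E: E wins 4–3.
B vs F: F wins 4–3.
C vs D: C wins 5–2.
C vs E: C wins 4–3.
C vs F: C wins 4–3.
D vs E: D wins 5–2.
D vs F: F wins 6–1.
E vs F: F wins 5–2.
C beats each rival — A (5–2), B (4–3), D (5–2), E (4–3), F (4–3) — so C is the Condorcet winner.

Yes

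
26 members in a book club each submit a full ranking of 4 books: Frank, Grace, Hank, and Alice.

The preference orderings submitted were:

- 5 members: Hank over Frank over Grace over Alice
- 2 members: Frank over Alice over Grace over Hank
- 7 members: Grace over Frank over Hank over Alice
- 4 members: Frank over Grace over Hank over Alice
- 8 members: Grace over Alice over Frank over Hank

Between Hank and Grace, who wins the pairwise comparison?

Ballots ranking Hank above Grace: 5.
Ballots ranking Grace above Hank: 2+7+4+8 = 21.
Grace wins the head-to-head, 21–5.

Grace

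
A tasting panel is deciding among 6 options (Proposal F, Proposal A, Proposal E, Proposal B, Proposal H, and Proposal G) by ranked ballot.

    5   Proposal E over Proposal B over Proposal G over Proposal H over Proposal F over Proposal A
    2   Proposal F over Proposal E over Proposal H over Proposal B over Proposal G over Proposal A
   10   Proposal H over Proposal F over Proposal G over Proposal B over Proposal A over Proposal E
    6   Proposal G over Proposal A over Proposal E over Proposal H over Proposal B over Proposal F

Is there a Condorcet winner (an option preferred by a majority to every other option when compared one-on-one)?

Head-to-head results (23 voters total):
Proposal F vs Proposal A: Proposal F wins 17–6.
Proposal F vs Proposal E: Proposal F wins 12–11.
Proposal F vs Proposal B: Proposal F wins 12–11.
Proposal F vs Proposal H: Proposal H wins 21–2.
Proposal F vs Proposal G: Proposal F wins 12–11.
Proposal A vs Proposal E: Proposal A wins 16–7.
Proposal A vs Proposal B: Proposal B wins 17–6.
Proposal A vs Proposal H: Proposal H wins 17–6.
Proposal A vs Proposal G: Proposal G wins 23–0.
Proposal E vs Proposal B: Proposal E wins 13–10.
Proposal E vs Proposal H: Proposal E wins 13–10.
Proposal E vs Proposal G: Proposal G wins 16–7.
Proposal B vs Proposal H: Proposal H wins 18–5.
Proposal B vs Proposal G: Proposal G wins 16–7.
Proposal H vs Proposal G: Proposal H wins 12–11.
No candidate beats all others: Proposal F beats Proposal E beats Proposal H beats Proposal F, a majority cycle.

No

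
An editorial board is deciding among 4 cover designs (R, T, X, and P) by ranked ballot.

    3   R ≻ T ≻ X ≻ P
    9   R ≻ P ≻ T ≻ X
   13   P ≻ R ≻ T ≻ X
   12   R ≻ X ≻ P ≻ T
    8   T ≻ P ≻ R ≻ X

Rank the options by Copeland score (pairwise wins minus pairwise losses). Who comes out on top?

R

Pairwise results:
  R vs T: R wins 37–8.
  R vs X: R wins 45–0.
  R vs P: R wins 24–21.
  T vs X: T wins 33–12.
  T vs P: P wins 34–11.
  X vs P: P wins 30–15.
Copeland scores (wins − losses):
  R: 3 − 0 = 3
  T: 1 − 2 = -1
  X: 0 − 3 = -3
  P: 2 − 1 = 1
R has the best Copeland score.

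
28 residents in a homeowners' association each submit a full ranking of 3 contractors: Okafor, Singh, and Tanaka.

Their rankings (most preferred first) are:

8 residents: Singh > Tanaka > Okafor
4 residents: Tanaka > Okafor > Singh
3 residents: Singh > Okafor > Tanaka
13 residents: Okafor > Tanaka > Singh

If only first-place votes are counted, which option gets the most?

First-place vote totals:
  Okafor: 13
  Singh: 11
  Tanaka: 4
Okafor has the most first-place votes.

Okafor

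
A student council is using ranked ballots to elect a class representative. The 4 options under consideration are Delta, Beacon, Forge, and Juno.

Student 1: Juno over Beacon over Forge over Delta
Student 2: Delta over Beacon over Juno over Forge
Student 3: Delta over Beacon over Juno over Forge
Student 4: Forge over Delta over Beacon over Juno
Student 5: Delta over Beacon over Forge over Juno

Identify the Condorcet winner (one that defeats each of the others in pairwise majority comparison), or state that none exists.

Delta

Head-to-head results (5 voters total):
Delta vs Beacon: Delta wins 4–1.
Delta vs Forge: Delta wins 3–2.
Delta vs Juno: Delta wins 4–1.
Beacon vs Forge: Beacon wins 4–1.
Beacon vs Juno: Beacon wins 4–1.
Forge vs Juno: Juno wins 3–2.
Delta beats each rival — Beacon (4–1), Forge (3–2), Juno (4–1) — so Delta is the Condorcet winner.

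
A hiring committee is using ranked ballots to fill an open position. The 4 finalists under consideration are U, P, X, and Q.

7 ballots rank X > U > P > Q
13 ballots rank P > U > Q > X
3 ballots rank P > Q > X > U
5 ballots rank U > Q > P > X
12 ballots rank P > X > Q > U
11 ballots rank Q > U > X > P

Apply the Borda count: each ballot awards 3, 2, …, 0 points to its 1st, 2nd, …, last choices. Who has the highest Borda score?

Borda scores:
  U: 7·2 + 13·2 + 3·0 + 5·3 + 12·0 + 11·2 = 77
  P: 7·1 + 13·3 + 3·3 + 5·1 + 12·3 + 11·0 = 96
  X: 7·3 + 13·0 + 3·1 + 5·0 + 12·2 + 11·1 = 59
  Q: 7·0 + 13·1 + 3·2 + 5·2 + 12·1 + 11·3 = 74
P has the highest total.

P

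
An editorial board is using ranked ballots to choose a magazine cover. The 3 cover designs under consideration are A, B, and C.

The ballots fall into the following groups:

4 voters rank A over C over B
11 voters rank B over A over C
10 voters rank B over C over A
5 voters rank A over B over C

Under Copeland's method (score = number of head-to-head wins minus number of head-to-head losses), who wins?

B

Pairwise results:
  A vs B: B wins 21–9.
  A vs C: A wins 20–10.
  B vs C: B wins 26–4.
Copeland scores (wins − losses):
  A: 1 − 1 = 0
  B: 2 − 0 = 2
  C: 0 − 2 = -2
B has the best Copeland score.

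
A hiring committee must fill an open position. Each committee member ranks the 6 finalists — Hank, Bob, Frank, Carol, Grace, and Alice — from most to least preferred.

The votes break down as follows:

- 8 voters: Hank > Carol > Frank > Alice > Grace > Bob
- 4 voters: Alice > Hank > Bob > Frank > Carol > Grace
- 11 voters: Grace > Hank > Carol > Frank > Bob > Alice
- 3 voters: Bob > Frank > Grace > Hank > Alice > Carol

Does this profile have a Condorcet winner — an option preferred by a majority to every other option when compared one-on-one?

Head-to-head results (26 voters total):
Hank vs Bob: Hank wins 23–3.
Hank vs Frank: Hank wins 23–3.
Hank vs Carol: Hank wins 26–0.
Hank vs Grace: Grace wins 14–12.
Hank vs Alice: Hank wins 22–4.
Bob vs Frank: Frank wins 19–7.
Bob vs Carol: Carol wins 19–7.
Bob vs Grace: Grace wins 19–7.
Bob vs Alice: Bob wins 14–12.
Frank vs Carol: Carol wins 19–7.
Frank vs Grace: Frank wins 15–11.
Frank vs Alice: Frank wins 22–4.
Carol vs Grace: Grace wins 14–12.
Carol vs Alice: Carol wins 19–7.
Grace vs Alice: Grace wins 14–12.
No candidate beats all others: Hank beats Frank beats Grace beats Hank, a majority cycle.

No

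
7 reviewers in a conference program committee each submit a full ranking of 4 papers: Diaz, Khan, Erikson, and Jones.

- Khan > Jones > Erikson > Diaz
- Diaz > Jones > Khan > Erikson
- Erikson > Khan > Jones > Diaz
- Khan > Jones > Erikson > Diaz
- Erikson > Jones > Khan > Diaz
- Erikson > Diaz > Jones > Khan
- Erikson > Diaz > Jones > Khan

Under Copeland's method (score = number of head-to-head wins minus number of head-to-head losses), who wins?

Pairwise results:
  Diaz vs Khan: Khan wins 4–3.
  Diaz vs Erikson: Erikson wins 6–1.
  Diaz vs Jones: Jones wins 4–3.
  Khan vs Erikson: Erikson wins 4–3.
  Khan vs Jones: Jones wins 4–3.
  Erikson vs Jones: Erikson wins 4–3.
Copeland scores (wins − losses):
  Diaz: 0 − 3 = -3
  Khan: 1 − 2 = -1
  Erikson: 3 − 0 = 3
  Jones: 2 − 1 = 1
Erikson has the best Copeland score.

Erikson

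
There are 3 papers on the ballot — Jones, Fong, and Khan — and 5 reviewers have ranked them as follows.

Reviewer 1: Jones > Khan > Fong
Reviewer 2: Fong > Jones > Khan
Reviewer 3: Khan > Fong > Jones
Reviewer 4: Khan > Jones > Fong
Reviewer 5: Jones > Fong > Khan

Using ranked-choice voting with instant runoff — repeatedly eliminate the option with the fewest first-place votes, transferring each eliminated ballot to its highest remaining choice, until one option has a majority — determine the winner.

Jones

Round 1: Jones 2, Khan 2, Fong 1. Fong has the fewest and is eliminated.
Round 2: Jones 3, Khan 2. Jones has a majority.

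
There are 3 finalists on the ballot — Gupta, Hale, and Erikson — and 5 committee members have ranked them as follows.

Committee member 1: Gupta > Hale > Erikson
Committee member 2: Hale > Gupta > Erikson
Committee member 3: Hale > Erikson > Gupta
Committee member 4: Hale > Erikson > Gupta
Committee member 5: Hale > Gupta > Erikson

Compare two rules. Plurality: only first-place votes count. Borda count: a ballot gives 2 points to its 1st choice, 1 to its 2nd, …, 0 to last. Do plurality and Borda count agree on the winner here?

Plurality first-place counts: Gupta 1, Hale 4, Erikson 0 → Hale.
Borda totals: Gupta 4, Hale 9, Erikson 2 → Hale.
The two rules agree on Hale.

Yes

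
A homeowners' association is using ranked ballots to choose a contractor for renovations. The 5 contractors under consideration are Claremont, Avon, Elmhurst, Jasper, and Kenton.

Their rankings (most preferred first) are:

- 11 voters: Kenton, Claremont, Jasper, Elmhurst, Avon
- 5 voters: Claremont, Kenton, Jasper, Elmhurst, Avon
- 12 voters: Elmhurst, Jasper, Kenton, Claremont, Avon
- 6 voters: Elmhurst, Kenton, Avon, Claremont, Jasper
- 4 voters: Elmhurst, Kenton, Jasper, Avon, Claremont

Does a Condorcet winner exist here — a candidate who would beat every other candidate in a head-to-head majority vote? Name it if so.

Head-to-head results (38 voters total):
Claremont vs Avon: Claremont wins 28–10.
Claremont vs Elmhurst: Elmhurst wins 22–16.
Claremont vs Jasper: Claremont wins 22–16.
Claremont vs Kenton: Kenton wins 33–5.
Avon vs Elmhurst: Elmhurst wins 38–0.
Avon vs Jasper: Jasper wins 32–6.
Avon vs Kenton: Kenton wins 38–0.
Elmhurst vs Jasper: Elmhurst wins 22–16.
Elmhurst vs Kenton: Elmhurst wins 22–16.
Jasper vs Kenton: Kenton wins 26–12.
Elmhurst beats each rival — Claremont (22–16), Avon (38–0), Jasper (22–16), Kenton (22–16) — so Elmhurst is the Condorcet winner.

Elmhurst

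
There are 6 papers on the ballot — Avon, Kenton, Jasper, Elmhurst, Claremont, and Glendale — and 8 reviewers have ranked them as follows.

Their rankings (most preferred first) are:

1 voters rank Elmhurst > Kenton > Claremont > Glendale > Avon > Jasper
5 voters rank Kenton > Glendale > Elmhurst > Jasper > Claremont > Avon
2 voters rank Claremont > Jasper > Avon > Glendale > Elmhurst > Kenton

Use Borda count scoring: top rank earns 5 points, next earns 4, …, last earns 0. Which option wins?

Borda scores:
  Avon: 1 + 5·0 + 2·3 = 7
  Kenton: 4 + 5·5 + 2·0 = 29
  Jasper: 0 + 5·2 + 2·4 = 18
  Elmhurst: 5 + 5·3 + 2·1 = 22
  Claremont: 3 + 5·1 + 2·5 = 18
  Glendale: 2 + 5·4 + 2·2 = 26
Kenton has the highest total.

Kenton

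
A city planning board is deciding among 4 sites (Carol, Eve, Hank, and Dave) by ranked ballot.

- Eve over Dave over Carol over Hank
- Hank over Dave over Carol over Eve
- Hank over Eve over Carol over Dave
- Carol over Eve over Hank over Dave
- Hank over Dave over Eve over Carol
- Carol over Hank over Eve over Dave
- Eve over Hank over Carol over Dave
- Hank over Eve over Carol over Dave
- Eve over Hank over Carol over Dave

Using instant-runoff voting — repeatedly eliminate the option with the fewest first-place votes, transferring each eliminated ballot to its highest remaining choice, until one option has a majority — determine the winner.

Round 1: Hank 4, Eve 3, Carol 2, Dave 0. Dave has the fewest and is eliminated.
Round 2: Hank 4, Eve 3, Carol 2. Carol has the fewest and is eliminated.
Round 3: Hank 5, Eve 4. Hank has a majority.

Hank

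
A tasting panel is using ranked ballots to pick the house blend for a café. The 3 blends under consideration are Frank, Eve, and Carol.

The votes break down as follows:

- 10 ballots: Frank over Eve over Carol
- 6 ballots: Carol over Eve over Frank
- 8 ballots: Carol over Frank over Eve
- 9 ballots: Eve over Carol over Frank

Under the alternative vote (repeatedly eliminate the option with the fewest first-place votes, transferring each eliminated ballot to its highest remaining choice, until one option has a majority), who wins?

Round 1: Carol 14, Frank 10, Eve 9. Eve has the fewest and is eliminated.
Round 2: Carol 23, Frank 10. Carol has a majority.

Carol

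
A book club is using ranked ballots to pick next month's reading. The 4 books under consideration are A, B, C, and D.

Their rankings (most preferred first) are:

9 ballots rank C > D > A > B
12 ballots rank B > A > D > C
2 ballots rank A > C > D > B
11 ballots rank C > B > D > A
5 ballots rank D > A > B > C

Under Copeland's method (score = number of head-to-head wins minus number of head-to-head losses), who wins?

C

Pairwise results:
  A vs B: B wins 23–16.
  A vs C: C wins 20–19.
  A vs D: D wins 25–14.
  B vs C: C wins 22–17.
  B vs D: B wins 23–16.
  C vs D: C wins 22–17.
Copeland scores (wins − losses):
  A: 0 − 3 = -3
  B: 2 − 1 = 1
  C: 3 − 0 = 3
  D: 1 − 2 = -1
C has the best Copeland score.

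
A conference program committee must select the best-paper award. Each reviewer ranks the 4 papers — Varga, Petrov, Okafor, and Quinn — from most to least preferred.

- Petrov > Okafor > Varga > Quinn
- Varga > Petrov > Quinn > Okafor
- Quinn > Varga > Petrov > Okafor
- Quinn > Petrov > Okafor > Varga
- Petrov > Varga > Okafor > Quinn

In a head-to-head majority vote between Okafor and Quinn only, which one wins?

Quinn

Ballots ranking Okafor above Quinn: 2.
Ballots ranking Quinn above Okafor: 3.
Quinn wins the head-to-head, 3–2.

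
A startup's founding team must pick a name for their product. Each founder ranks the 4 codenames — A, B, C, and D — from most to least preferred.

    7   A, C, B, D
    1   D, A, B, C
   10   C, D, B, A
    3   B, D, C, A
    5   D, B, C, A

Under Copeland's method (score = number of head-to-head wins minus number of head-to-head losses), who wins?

Pairwise results:
  A vs B: B wins 18–8.
  A vs C: C wins 18–8.
  A vs D: D wins 19–7.
  B vs C: C wins 17–9.
  B vs D: D wins 16–10.
  C vs D: C wins 17–9.
Copeland scores (wins − losses):
  A: 0 − 3 = -3
  B: 1 − 2 = -1
  C: 3 − 0 = 3
  D: 2 − 1 = 1
C has the best Copeland score.

C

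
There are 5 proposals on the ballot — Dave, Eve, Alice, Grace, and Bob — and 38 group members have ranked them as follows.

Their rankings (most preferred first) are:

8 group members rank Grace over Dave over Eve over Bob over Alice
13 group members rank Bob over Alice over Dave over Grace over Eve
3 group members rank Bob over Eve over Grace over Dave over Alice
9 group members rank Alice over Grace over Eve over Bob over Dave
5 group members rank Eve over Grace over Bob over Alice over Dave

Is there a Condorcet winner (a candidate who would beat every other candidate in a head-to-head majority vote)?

No

Head-to-head results (38 voters total):
Dave vs Eve: Dave wins 21–17.
Dave vs Alice: Alice wins 27–11.
Dave vs Grace: Grace wins 25–13.
Dave vs Bob: Bob wins 30–8.
Eve vs Alice: Alice wins 22–16.
Eve vs Grace: Grace wins 30–8.
Eve vs Bob: Eve wins 22–16.
Alice vs Grace: Alice wins 22–16.
Alice vs Bob: Bob wins 29–9.
Grace vs Bob: Grace wins 22–16.
No candidate beats all others: Dave beats Eve beats Bob beats Dave, a majority cycle.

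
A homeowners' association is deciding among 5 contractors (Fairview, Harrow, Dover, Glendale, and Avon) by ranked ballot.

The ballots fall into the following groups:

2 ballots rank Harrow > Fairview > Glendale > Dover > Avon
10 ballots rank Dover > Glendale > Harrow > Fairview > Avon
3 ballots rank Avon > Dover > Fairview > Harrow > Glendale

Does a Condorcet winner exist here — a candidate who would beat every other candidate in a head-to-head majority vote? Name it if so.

Head-to-head results (15 voters total):
Fairview vs Harrow: Harrow wins 12–3.
Fairview vs Dover: Dover wins 13–2.
Fairview vs Glendale: Glendale wins 10–5.
Fairview vs Avon: Fairview wins 12–3.
Harrow vs Dover: Dover wins 13–2.
Harrow vs Glendale: Glendale wins 10–5.
Harrow vs Avon: Harrow wins 12–3.
Dover vs Glendale: Dover wins 13–2.
Dover vs Avon: Dover wins 12–3.
Glendale vs Avon: Glendale wins 12–3.
Dover beats each rival — Fairview (13–2), Harrow (13–2), Glendale (13–2), Avon (12–3) — so Dover is the Condorcet winner.

Dover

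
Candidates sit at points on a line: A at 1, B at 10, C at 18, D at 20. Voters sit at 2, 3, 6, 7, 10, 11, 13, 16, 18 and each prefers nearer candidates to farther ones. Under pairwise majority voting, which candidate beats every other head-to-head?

With single-peaked preferences on a line, the Condorcet winner is the candidate closest to the median voter.
The median voter (position 10) is closest to B at 10.
Check: B vs A — voters closer to B: 7 of 9.

B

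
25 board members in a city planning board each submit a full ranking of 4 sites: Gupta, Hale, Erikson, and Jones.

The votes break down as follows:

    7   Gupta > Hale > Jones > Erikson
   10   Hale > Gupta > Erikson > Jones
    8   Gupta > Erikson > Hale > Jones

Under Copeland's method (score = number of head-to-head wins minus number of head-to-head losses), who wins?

Pairwise results:
  Gupta vs Hale: Gupta wins 15–10.
  Gupta vs Erikson: Gupta wins 25–0.
  Gupta vs Jones: Gupta wins 25–0.
  Hale vs Erikson: Hale wins 17–8.
  Hale vs Jones: Hale wins 25–0.
  Erikson vs Jones: Erikson wins 18–7.
Copeland scores (wins − losses):
  Gupta: 3 − 0 = 3
  Hale: 2 − 1 = 1
  Erikson: 1 − 2 = -1
  Jones: 0 − 3 = -3
Gupta has the best Copeland score.

Gupta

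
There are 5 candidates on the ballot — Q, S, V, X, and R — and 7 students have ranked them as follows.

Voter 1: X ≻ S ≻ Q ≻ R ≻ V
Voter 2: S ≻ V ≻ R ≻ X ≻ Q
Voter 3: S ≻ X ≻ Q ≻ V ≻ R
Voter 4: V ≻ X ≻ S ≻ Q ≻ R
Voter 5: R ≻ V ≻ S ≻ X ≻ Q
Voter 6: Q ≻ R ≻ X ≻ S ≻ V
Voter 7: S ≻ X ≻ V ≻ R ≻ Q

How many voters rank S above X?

4

Ballots ranking S above X: 4.
Ballots ranking X above S: 3.
So 4 of 7 voters prefer S to X.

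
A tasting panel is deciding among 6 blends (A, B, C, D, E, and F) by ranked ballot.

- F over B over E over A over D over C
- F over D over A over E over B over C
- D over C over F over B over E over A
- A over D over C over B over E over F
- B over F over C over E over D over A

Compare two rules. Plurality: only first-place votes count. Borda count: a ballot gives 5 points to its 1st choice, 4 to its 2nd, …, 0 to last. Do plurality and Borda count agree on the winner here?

Plurality first-place counts: A 1, B 1, C 0, D 1, E 0, F 2 → F.
Borda totals: A 10, B 14, C 10, D 15, E 9, F 17 → F.
The two rules agree on F.

Yes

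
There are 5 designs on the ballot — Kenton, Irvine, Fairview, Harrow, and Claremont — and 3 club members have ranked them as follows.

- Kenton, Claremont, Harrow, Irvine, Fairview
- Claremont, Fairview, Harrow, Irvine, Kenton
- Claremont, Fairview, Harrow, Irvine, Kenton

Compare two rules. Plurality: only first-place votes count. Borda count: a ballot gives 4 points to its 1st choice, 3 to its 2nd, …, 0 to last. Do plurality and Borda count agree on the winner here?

Yes

Plurality first-place counts: Kenton 1, Irvine 0, Fairview 0, Harrow 0, Claremont 2 → Claremont.
Borda totals: Kenton 4, Irvine 3, Fairview 6, Harrow 6, Claremont 11 → Claremont.
The two rules agree on Claremont.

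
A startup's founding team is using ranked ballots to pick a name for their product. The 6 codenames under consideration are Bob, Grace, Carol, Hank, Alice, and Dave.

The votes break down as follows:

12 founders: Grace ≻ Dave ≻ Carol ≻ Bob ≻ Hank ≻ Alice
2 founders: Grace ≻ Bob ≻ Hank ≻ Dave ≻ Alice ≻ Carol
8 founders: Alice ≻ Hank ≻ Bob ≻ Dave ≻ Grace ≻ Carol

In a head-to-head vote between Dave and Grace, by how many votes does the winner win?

Ballots ranking Dave above Grace: 8.
Ballots ranking Grace above Dave: 12+2 = 14.
Grace wins 14–8, a margin of 6.

6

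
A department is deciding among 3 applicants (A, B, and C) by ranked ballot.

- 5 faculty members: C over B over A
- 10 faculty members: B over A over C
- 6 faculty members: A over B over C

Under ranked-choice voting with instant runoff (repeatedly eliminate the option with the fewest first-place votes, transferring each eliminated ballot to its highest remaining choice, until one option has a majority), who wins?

B

Round 1: B 10, A 6, C 5. C has the fewest and is eliminated.
Round 2: B 15, A 6. B has a majority.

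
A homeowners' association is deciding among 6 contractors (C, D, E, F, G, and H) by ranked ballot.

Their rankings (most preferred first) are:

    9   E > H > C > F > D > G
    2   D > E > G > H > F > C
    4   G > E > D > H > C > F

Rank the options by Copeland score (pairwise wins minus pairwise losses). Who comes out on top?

Pairwise results:
  C vs D: C wins 9–6.
  C vs E: E wins 15–0.
  C vs F: C wins 13–2.
  C vs G: C wins 9–6.
  C vs H: H wins 15–0.
  D vs E: E wins 13–2.
  D vs F: F wins 9–6.
  D vs G: D wins 11–4.
  D vs H: H wins 9–6.
  E vs F: E wins 15–0.
  E vs G: E wins 11–4.
  E vs H: E wins 15–0.
  F vs G: F wins 9–6.
  F vs H: H wins 15–0.
  G vs H: H wins 9–6.
Copeland scores (wins − losses):
  C: 3 − 2 = 1
  D: 1 − 4 = -3
  E: 5 − 0 = 5
  F: 2 − 3 = -1
  G: 0 − 5 = -5
  H: 4 − 1 = 3
E has the best Copeland score.

E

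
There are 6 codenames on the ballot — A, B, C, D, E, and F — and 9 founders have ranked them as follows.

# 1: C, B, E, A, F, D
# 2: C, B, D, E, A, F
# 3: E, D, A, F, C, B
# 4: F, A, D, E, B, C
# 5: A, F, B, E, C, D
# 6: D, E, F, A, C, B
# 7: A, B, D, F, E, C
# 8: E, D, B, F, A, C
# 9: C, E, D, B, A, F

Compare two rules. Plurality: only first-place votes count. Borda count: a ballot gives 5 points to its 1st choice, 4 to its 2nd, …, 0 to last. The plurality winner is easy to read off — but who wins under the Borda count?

Plurality first-place counts: A 2, B 0, C 3, D 1, E 2, F 1 → C.
Borda totals: A 24, B 21, C 18, D 25, E 28, F 19 → E.

E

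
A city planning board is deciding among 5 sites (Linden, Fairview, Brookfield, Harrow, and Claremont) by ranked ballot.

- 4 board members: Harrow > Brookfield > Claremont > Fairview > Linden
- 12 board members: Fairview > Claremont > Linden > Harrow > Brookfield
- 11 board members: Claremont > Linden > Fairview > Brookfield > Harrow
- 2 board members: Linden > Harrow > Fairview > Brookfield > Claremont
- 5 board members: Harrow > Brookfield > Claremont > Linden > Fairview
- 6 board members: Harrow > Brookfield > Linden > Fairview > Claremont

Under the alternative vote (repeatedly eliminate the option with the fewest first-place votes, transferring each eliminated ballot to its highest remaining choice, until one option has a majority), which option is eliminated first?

Brookfield

Round 1: Harrow 15, Fairview 12, Claremont 11, Linden 2, Brookfield 0. Brookfield has the fewest and is eliminated.
Round 2: Harrow 15, Fairview 12, Claremont 11, Linden 2. Linden has the fewest and is eliminated.
Round 3: Harrow 17, Fairview 12, Claremont 11. Claremont has the fewest and is eliminated.
Round 4: Fairview 23, Harrow 17. Fairview has a majority.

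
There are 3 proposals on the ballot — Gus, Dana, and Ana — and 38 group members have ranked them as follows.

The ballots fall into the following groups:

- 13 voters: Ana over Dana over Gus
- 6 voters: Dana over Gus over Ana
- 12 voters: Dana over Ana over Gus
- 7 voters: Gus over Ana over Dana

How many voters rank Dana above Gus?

Ballots ranking Dana above Gus: 13+6+12 = 31.
Ballots ranking Gus above Dana: 7.
So 31 of 38 voters prefer Dana to Gus.

31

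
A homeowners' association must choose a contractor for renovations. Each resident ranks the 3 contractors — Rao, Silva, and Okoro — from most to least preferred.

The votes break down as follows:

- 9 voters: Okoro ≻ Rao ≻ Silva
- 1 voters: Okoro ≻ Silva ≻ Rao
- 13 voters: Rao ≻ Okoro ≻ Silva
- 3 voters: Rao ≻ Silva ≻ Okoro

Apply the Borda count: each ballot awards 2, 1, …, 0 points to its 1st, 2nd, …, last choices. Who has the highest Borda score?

Borda scores:
  Rao: 9·1 + 0 + 13·2 + 3·2 = 41
  Silva: 9·0 + 1 + 13·0 + 3·1 = 4
  Okoro: 9·2 + 2 + 13·1 + 3·0 = 33
Rao has the highest total.

Rao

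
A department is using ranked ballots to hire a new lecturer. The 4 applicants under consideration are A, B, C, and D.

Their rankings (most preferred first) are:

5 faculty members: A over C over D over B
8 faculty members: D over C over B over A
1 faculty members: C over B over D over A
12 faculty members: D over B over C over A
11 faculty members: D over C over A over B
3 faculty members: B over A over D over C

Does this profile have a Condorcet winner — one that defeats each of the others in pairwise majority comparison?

Head-to-head results (40 voters total):
A vs B: B wins 24–16.
A vs C: C wins 32–8.
A vs D: D wins 32–8.
B vs C: C wins 25–15.
B vs D: D wins 36–4.
C vs D: D wins 34–6.
D beats each rival — A (32–8), B (36–4), C (34–6) — so D is the Condorcet winner.

Yes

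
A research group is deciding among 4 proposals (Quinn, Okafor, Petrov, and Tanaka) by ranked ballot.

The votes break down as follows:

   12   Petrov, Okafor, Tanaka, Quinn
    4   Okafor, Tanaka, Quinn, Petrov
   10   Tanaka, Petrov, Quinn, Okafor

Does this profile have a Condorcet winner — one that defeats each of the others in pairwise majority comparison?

Head-to-head results (26 voters total):
Quinn vs Okafor: Okafor wins 16–10.
Quinn vs Petrov: Petrov wins 22–4.
Quinn vs Tanaka: Tanaka wins 26–0.
Okafor vs Petrov: Petrov wins 22–4.
Okafor vs Tanaka: Okafor wins 16–10.
Petrov vs Tanaka: Tanaka wins 14–12.
No candidate beats all others: Okafor beats Tanaka beats Petrov beats Okafor, a majority cycle.

No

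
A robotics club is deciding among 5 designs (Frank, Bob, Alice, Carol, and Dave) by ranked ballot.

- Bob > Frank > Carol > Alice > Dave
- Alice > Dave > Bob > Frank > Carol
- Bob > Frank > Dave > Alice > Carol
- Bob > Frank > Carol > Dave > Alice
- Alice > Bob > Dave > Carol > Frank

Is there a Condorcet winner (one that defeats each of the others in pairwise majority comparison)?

Head-to-head results (5 voters total):
Frank vs Bob: Bob wins 5–0.
Frank vs Alice: Frank wins 3–2.
Frank vs Carol: Frank wins 4–1.
Frank vs Dave: Frank wins 3–2.
Bob vs Alice: Bob wins 3–2.
Bob vs Carol: Bob wins 5–0.
Bob vs Dave: Bob wins 4–1.
Alice vs Carol: Alice wins 3–2.
Alice vs Dave: Alice wins 3–2.
Carol vs Dave: Dave wins 3–2.
Bob beats each rival — Frank (5–0), Alice (3–2), Carol (5–0), Dave (4–1) — so Bob is the Condorcet winner.

Yes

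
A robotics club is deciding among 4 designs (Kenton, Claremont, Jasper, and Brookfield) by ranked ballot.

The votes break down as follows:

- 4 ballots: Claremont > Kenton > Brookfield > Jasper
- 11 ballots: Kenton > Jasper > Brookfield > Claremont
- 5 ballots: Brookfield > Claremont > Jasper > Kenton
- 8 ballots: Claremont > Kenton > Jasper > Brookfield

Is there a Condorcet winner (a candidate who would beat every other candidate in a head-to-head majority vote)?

Head-to-head results (28 voters total):
Kenton vs Claremont: Claremont wins 17–11.
Kenton vs Jasper: Kenton wins 23–5.
Kenton vs Brookfield: Kenton wins 23–5.
Claremont vs Jasper: Claremont wins 17–11.
Claremont vs Brookfield: Brookfield wins 16–12.
Jasper vs Brookfield: Jasper wins 19–9.
No candidate beats all others: Kenton beats Brookfield beats Claremont beats Kenton, a majority cycle.

No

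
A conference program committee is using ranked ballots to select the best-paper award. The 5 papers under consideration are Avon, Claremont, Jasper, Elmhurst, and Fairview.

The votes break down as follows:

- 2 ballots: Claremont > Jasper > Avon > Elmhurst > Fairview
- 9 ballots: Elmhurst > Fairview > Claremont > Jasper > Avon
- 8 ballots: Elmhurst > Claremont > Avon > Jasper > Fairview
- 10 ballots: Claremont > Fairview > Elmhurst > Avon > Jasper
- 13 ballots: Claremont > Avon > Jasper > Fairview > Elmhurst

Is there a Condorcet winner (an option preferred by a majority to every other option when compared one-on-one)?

Yes

Head-to-head results (42 voters total):
Avon vs Claremont: Claremont wins 42–0.
Avon vs Jasper: Avon wins 31–11.
Avon vs Elmhurst: Elmhurst wins 27–15.
Avon vs Fairview: Avon wins 23–19.
Claremont vs Jasper: Claremont wins 42–0.
Claremont vs Elmhurst: Claremont wins 25–17.
Claremont vs Fairview: Claremont wins 33–9.
Jasper vs Elmhurst: Elmhurst wins 27–15.
Jasper vs Fairview: Jasper wins 23–19.
Elmhurst vs Fairview: Fairview wins 23–19.
Claremont beats each rival — Avon (42–0), Jasper (42–0), Elmhurst (25–17), Fairview (33–9) — so Claremont is the Condorcet winner.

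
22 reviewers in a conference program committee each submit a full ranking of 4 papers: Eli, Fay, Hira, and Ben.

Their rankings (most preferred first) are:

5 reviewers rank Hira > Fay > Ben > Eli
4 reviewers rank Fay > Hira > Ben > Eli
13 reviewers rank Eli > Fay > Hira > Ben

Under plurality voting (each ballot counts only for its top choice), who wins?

First-place vote totals:
  Eli: 13
  Fay: 4
  Hira: 5
  Ben: 0
Eli has the most first-place votes.

Eli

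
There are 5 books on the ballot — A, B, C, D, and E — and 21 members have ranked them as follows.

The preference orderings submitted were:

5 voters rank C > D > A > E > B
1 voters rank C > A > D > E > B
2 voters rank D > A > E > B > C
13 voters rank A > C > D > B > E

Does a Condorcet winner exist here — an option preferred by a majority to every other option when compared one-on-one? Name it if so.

A

Head-to-head results (21 voters total):
A vs B: A wins 21–0.
A vs C: A wins 15–6.
A vs D: A wins 14–7.
A vs E: A wins 21–0.
B vs C: C wins 19–2.
B vs D: D wins 21–0.
B vs E: B wins 13–8.
C vs D: C wins 19–2.
C vs E: C wins 19–2.
D vs E: D wins 21–0.
A beats each rival — B (21–0), C (15–6), D (14–7), E (21–0) — so A is the Condorcet winner.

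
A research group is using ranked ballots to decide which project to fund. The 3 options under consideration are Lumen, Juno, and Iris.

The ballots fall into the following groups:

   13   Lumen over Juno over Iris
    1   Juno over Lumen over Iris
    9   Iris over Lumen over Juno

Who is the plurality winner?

First-place vote totals:
  Lumen: 13
  Juno: 1
  Iris: 9
Lumen has the most first-place votes.

Lumen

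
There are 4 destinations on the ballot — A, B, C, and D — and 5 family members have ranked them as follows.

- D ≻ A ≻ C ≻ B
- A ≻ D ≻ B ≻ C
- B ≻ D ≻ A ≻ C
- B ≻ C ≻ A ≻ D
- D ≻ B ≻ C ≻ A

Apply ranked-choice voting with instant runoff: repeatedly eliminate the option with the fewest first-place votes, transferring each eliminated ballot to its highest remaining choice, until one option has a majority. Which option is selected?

D

Round 1: B 2, D 2, A 1, C 0. C has the fewest and is eliminated.
Round 2: B 2, D 2, A 1. A has the fewest and is eliminated.
Round 3: D 3, B 2. D has a majority.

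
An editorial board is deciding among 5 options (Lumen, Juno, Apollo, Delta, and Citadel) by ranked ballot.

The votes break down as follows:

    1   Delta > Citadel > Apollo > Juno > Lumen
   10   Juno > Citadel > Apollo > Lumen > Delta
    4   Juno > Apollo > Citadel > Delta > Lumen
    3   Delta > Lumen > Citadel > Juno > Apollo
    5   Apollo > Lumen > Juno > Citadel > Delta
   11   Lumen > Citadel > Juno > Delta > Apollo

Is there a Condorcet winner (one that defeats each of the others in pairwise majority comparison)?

Head-to-head results (34 voters total):
Lumen vs Juno: Lumen wins 19–15.
Lumen vs Apollo: Apollo wins 20–14.
Lumen vs Delta: Lumen wins 26–8.
Lumen vs Citadel: Lumen wins 19–15.
Juno vs Apollo: Juno wins 28–6.
Juno vs Delta: Juno wins 30–4.
Juno vs Citadel: Juno wins 19–15.
Apollo vs Delta: Apollo wins 19–15.
Apollo vs Citadel: Citadel wins 25–9.
Delta vs Citadel: Citadel wins 30–4.
No candidate beats all others: Lumen beats Juno beats Apollo beats Lumen, a majority cycle.

No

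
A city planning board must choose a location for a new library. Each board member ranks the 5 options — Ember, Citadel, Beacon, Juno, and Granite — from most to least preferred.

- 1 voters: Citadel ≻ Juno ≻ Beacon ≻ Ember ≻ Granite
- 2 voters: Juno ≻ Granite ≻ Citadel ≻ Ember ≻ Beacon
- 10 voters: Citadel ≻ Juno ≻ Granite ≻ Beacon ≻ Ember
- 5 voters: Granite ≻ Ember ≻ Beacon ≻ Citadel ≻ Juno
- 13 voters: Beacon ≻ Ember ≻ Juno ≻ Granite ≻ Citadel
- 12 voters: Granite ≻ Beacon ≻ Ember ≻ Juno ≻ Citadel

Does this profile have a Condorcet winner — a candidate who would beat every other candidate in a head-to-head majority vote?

No

Head-to-head results (43 voters total):
Ember vs Citadel: Ember wins 30–13.
Ember vs Beacon: Beacon wins 36–7.
Ember vs Juno: Ember wins 30–13.
Ember vs Granite: Granite wins 29–14.
Citadel vs Beacon: Beacon wins 30–13.
Citadel vs Juno: Juno wins 27–16.
Citadel vs Granite: Granite wins 32–11.
Beacon vs Juno: Beacon wins 30–13.
Beacon vs Granite: Granite wins 29–14.
Juno vs Granite: Juno wins 26–17.
No candidate beats all others: Ember beats Juno beats Granite beats Ember, a majority cycle.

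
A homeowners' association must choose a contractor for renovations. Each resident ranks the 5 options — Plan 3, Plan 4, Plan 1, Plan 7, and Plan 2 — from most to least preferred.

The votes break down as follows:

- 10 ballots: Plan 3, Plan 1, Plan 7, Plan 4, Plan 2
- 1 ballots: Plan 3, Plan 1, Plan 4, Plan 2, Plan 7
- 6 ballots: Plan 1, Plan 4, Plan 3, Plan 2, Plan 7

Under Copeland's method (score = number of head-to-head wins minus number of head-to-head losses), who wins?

Pairwise results:
  Plan 3 vs Plan 4: Plan 3 wins 11–6.
  Plan 3 vs Plan 1: Plan 3 wins 11–6.
  Plan 3 vs Plan 7: Plan 3 wins 17–0.
  Plan 3 vs Plan 2: Plan 3 wins 17–0.
  Plan 4 vs Plan 1: Plan 1 wins 17–0.
  Plan 4 vs Plan 7: Plan 7 wins 10–7.
  Plan 4 vs Plan 2: Plan 4 wins 17–0.
  Plan 1 vs Plan 7: Plan 1 wins 17–0.
  Plan 1 vs Plan 2: Plan 1 wins 17–0.
  Plan 7 vs Plan 2: Plan 7 wins 10–7.
Copeland scores (wins − losses):
  Plan 3: 4 − 0 = 4
  Plan 4: 1 − 3 = -2
  Plan 1: 3 − 1 = 2
  Plan 7: 2 − 2 = 0
  Plan 2: 0 − 4 = -4
Plan 3 has the best Copeland score.

Plan 3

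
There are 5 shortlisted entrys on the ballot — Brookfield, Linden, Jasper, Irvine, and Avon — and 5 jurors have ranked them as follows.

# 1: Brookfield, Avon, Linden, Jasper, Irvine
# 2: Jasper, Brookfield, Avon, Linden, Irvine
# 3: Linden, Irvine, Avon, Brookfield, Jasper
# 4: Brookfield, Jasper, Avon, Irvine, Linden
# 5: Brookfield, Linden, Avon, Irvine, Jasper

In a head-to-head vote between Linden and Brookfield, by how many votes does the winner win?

3

Ballots ranking Linden above Brookfield: 1.
Ballots ranking Brookfield above Linden: 4.
Brookfield wins 4–1, a margin of 3.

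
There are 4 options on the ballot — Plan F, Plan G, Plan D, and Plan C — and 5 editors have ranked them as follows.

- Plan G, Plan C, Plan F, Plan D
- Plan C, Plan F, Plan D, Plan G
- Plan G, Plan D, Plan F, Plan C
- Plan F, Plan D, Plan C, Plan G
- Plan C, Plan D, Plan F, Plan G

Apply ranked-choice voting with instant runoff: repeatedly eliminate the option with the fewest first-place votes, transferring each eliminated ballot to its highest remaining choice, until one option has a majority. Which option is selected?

Plan C

Round 1: Plan G 2, Plan C 2, Plan F 1, Plan D 0. Plan D has the fewest and is eliminated.
Round 2: Plan G 2, Plan C 2, Plan F 1. Plan F has the fewest and is eliminated.
Round 3: Plan C 3, Plan G 2. Plan C has a majority.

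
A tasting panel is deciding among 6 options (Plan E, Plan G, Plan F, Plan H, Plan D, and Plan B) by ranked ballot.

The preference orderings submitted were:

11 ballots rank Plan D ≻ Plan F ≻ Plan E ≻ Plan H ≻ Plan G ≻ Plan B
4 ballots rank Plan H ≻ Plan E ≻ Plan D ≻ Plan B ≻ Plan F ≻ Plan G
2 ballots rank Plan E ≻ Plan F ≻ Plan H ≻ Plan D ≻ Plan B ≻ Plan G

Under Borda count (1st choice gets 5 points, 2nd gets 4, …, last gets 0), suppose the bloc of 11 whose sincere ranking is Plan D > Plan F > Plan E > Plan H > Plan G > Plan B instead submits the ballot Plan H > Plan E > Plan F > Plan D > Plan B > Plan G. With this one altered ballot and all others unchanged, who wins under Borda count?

Plan H

Borda totals with the altered ballot: Plan E 70, Plan G 0, Plan F 45, Plan H 81, Plan D 38, Plan B 21.
The switch changes the winner from Plan D to Plan H.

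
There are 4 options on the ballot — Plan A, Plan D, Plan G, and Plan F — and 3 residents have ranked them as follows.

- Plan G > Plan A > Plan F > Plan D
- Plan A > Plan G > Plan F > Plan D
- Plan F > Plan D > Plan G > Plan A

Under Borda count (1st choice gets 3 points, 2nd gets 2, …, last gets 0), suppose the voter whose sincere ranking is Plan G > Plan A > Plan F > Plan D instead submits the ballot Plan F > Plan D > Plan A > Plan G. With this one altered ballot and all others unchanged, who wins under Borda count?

Borda totals with the altered ballot: Plan A 4, Plan D 4, Plan G 3, Plan F 7.
The switch changes the winner from Plan G to Plan F.

Plan F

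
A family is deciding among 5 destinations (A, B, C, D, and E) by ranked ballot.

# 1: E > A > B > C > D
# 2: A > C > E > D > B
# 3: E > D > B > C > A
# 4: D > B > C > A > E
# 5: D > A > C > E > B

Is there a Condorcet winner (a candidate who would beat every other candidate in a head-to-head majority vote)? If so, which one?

Head-to-head results (5 voters total):
A vs B: A wins 3–2.
A vs C: A wins 3–2.
A vs D: D wins 3–2.
A vs E: A wins 3–2.
B vs C: B wins 3–2.
B vs D: D wins 4–1.
B vs E: E wins 4–1.
C vs D: D wins 3–2.
C vs E: C wins 3–2.
D vs E: E wins 3–2.
No candidate beats all others: A beats E beats D beats A, a majority cycle.

No Condorcet winner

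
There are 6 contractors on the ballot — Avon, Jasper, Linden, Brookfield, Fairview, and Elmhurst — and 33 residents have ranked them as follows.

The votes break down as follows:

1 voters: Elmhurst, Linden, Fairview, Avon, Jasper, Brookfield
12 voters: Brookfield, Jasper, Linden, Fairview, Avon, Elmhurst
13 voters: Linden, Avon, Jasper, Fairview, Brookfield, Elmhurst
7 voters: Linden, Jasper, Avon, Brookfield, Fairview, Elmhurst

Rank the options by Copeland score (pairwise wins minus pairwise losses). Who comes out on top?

Linden

Pairwise results:
  Avon vs Jasper: Jasper wins 19–14.
  Avon vs Linden: Linden wins 33–0.
  Avon vs Brookfield: Avon wins 21–12.
  Avon vs Fairview: Avon wins 20–13.
  Avon vs Elmhurst: Avon wins 32–1.
  Jasper vs Linden: Linden wins 21–12.
  Jasper vs Brookfield: Jasper wins 21–12.
  Jasper vs Fairview: Jasper wins 32–1.
  Jasper vs Elmhurst: Jasper wins 32–1.
  Linden vs Brookfield: Linden wins 21–12.
  Linden vs Fairview: Linden wins 33–0.
  Linden vs Elmhurst: Linden wins 32–1.
  Brookfield vs Fairview: Brookfield wins 19–14.
  Brookfield vs Elmhurst: Brookfield wins 32–1.
  Fairview vs Elmhurst: Fairview wins 32–1.
Copeland scores (wins − losses):
  Avon: 3 − 2 = 1
  Jasper: 4 − 1 = 3
  Linden: 5 − 0 = 5
  Brookfield: 2 − 3 = -1
  Fairview: 1 − 4 = -3
  Elmhurst: 0 − 5 = -5
Linden has the best Copeland score.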